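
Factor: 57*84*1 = 4788=2^2*3^2 * 7^1*19^1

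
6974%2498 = 1978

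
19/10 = 1 + 9/10 = 1.90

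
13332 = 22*606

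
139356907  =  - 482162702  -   - 621519609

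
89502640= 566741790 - 477239150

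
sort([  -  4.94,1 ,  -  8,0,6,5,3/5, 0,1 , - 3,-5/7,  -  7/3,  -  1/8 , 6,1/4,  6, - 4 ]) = [ - 8, - 4.94,-4,  -  3, - 7/3,  -  5/7, - 1/8,0, 0,1/4,3/5,1,1,5,6,6,6 ] 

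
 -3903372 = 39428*(  -  99)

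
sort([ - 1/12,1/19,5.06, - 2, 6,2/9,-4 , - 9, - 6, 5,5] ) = [ - 9, - 6, - 4,-2, - 1/12,1/19, 2/9,5,5,5.06,6 ] 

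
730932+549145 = 1280077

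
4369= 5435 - 1066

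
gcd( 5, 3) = 1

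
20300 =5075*4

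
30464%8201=5861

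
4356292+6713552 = 11069844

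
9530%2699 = 1433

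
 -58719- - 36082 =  - 22637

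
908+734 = 1642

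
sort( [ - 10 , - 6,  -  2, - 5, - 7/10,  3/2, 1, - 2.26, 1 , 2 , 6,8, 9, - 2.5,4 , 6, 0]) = [ - 10, - 6,-5 , - 2.5 , - 2.26, - 2 , - 7/10, 0, 1, 1,  3/2 , 2,4,6, 6, 8,9]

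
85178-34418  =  50760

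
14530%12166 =2364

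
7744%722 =524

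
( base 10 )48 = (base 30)1i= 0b110000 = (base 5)143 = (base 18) 2C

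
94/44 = 47/22 = 2.14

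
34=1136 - 1102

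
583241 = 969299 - 386058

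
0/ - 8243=0/1 = - 0.00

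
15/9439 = 15/9439=0.00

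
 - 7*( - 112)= 784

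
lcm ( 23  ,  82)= 1886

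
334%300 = 34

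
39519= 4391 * 9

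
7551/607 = 12+267/607 =12.44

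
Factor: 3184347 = 3^1*41^1*25889^1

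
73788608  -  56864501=16924107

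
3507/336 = 10+7/16 = 10.44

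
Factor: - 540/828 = - 3^1*5^1*23^(-1) = -15/23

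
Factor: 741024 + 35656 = 776680 = 2^3*5^1*19417^1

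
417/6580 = 417/6580 = 0.06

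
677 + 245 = 922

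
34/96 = 17/48 = 0.35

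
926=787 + 139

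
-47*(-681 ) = 32007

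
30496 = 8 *3812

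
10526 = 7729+2797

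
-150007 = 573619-723626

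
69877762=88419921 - 18542159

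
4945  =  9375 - 4430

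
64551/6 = 10758 + 1/2=10758.50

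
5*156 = 780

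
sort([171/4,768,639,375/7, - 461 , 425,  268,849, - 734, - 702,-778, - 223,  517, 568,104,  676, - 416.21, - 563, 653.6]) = [ - 778, - 734, - 702, - 563, - 461, - 416.21, - 223,171/4, 375/7,104,268 , 425, 517,568,  639 , 653.6,676,768,849] 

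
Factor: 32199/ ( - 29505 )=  - 10733/9835  =  - 5^( -1 )*7^( - 1 )*281^ ( - 1 )*10733^1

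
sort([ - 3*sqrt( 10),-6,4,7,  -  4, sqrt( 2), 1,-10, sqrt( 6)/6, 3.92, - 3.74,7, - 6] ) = [ - 10, - 3*sqrt( 10),-6, - 6, - 4,  -  3.74,  sqrt( 6 )/6, 1,sqrt (2 ),3.92,4,7 , 7]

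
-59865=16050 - 75915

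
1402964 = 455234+947730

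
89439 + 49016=138455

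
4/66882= 2/33441 = 0.00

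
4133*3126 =12919758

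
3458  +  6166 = 9624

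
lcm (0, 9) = 0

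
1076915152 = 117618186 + 959296966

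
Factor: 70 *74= 5180 = 2^2*5^1*7^1*37^1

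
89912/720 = 124 + 79/90 = 124.88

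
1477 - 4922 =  - 3445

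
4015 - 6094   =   - 2079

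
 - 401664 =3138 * ( - 128)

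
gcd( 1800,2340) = 180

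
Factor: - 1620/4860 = -1/3 = - 3^( - 1) 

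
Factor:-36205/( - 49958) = 2^(- 1)*5^1 * 13^1 * 557^1 * 24979^( -1 ) 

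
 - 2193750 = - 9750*225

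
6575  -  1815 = 4760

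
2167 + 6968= 9135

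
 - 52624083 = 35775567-88399650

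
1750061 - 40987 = 1709074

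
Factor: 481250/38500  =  2^( - 1)*5^2 =25/2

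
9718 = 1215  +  8503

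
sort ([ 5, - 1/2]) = [ - 1/2,  5] 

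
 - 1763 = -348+- 1415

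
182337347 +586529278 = 768866625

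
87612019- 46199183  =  41412836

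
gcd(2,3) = 1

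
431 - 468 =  - 37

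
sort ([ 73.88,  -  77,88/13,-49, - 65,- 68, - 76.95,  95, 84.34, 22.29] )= [ - 77, - 76.95, - 68, - 65, - 49, 88/13,22.29,73.88, 84.34,95]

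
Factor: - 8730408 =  - 2^3 * 3^1*363767^1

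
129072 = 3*43024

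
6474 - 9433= - 2959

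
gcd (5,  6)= 1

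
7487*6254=46823698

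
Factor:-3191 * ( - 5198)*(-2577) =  - 42744229986 = - 2^1*3^1*23^1 *113^1*859^1*3191^1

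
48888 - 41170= 7718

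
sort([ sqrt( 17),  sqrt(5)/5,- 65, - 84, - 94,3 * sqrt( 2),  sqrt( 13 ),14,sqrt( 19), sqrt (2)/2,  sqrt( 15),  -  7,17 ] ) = [ - 94,  -  84 , - 65, - 7, sqrt (5 )/5,sqrt(2)/2,sqrt( 13), sqrt(15 ), sqrt( 17 ),3*sqrt(2 ), sqrt(19 ) , 14, 17] 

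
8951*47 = 420697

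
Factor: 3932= 2^2*983^1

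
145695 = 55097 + 90598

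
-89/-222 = 89/222 = 0.40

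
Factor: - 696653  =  -696653^1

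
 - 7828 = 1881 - 9709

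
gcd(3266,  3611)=23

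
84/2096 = 21/524   =  0.04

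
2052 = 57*36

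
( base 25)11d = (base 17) 250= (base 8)1227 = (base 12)473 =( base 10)663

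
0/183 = 0 = 0.00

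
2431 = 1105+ 1326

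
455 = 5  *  91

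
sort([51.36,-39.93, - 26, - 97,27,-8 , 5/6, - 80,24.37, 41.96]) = [ - 97,  -  80, - 39.93, - 26, - 8,5/6,24.37,27, 41.96,51.36 ]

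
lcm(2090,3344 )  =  16720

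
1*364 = 364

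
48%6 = 0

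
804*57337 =46098948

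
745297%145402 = 18287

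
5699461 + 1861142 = 7560603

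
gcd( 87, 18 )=3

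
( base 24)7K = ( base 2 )10111100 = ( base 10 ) 188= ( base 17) B1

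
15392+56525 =71917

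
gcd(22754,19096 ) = 62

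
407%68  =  67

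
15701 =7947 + 7754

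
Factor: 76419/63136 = 2^( - 5)*3^2*7^1*1213^1*1973^( - 1 )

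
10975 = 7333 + 3642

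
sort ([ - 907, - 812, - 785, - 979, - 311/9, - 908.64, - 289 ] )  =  [ - 979, - 908.64,- 907, - 812, - 785,- 289 , - 311/9]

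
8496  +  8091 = 16587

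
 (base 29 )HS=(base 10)521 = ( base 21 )13H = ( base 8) 1011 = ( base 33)FQ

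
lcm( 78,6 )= 78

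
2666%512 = 106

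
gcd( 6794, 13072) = 86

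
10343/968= 10343/968=10.68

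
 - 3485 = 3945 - 7430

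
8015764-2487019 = 5528745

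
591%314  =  277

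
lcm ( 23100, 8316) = 207900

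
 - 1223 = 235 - 1458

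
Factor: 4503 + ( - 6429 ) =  -2^1 * 3^2 * 107^1 = - 1926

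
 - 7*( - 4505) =31535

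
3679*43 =158197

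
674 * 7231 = 4873694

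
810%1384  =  810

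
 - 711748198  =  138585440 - 850333638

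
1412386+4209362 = 5621748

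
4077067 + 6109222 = 10186289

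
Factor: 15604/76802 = 7802/38401 = 2^1*11^( - 1 ) * 47^1 *83^1*3491^( - 1 ) 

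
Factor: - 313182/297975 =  - 2^1*3^1*5^( - 2 )*29^(-1 )* 127^1 = - 762/725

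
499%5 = 4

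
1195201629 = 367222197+827979432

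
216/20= 54/5  =  10.80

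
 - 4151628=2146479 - 6298107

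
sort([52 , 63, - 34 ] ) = [  -  34, 52,63] 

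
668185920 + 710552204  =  1378738124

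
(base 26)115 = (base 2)1011000011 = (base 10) 707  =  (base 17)27a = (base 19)1i4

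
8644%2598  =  850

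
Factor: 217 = 7^1*31^1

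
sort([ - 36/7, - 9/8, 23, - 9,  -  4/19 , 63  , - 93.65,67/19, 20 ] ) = [ - 93.65, - 9, - 36/7, - 9/8, - 4/19, 67/19, 20, 23 , 63 ]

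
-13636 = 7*( - 1948 )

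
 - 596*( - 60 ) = 35760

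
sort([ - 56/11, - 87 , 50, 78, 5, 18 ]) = [ - 87, - 56/11, 5, 18, 50, 78]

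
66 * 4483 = 295878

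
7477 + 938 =8415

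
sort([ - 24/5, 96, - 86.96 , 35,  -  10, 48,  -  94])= [ - 94,  -  86.96, - 10, - 24/5, 35,48, 96]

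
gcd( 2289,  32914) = 7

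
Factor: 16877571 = 3^1*5625857^1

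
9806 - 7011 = 2795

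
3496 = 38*92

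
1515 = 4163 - 2648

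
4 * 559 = 2236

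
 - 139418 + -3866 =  - 143284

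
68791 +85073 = 153864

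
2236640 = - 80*( - 27958) 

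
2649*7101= 18810549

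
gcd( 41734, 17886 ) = 5962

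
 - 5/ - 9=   5/9 = 0.56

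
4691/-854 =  - 6 + 433/854 = -5.49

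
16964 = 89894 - 72930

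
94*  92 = 8648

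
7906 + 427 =8333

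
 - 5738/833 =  - 7 + 93/833 = -6.89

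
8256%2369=1149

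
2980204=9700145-6719941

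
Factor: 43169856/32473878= 2^5*31^1*251^(-1)*7253^1*21563^( - 1 )  =  7194976/5412313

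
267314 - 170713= 96601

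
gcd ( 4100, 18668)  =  4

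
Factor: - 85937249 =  - 6607^1*13007^1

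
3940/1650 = 2+64/165 =2.39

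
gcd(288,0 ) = 288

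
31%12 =7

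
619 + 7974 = 8593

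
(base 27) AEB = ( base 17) 199c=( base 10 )7679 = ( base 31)7UM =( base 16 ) 1DFF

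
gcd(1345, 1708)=1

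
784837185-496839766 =287997419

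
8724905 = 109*80045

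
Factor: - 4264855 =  - 5^1*7^1*121853^1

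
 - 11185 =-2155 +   -  9030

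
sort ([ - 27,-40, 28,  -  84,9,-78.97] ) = [-84 , - 78.97,  -  40  , - 27,9,28 ] 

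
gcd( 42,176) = 2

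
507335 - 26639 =480696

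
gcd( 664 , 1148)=4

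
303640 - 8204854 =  - 7901214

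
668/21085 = 668/21085 = 0.03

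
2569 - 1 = 2568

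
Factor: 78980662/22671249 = 2^1*3^(-1)*47^( - 1 )*307^2*419^1 * 160789^( - 1)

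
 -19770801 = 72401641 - 92172442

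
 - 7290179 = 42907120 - 50197299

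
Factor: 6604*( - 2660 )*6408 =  - 112567029120=- 2^7*3^2*5^1 * 7^1 * 13^1*19^1*89^1*127^1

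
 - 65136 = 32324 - 97460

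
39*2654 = 103506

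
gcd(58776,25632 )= 24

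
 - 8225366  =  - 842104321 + 833878955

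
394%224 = 170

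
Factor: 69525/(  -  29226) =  - 23175/9742=- 2^(-1 )*  3^2*5^2 * 103^1*4871^( - 1) 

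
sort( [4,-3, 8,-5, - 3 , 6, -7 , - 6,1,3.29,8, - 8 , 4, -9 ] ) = [ - 9, - 8, - 7,  -  6 , -5,  -  3,  -  3 , 1,3.29, 4 , 4, 6, 8,8] 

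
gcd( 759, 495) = 33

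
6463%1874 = 841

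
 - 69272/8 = -8659 = - 8659.00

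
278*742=206276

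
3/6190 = 3/6190 = 0.00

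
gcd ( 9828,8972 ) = 4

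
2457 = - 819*( - 3)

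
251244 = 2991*84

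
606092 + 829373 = 1435465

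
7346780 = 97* 75740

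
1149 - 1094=55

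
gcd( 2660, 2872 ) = 4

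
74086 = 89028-14942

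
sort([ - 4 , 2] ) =[ - 4, 2 ]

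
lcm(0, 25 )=0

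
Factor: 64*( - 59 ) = -3776 = -2^6*59^1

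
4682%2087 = 508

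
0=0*977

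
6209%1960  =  329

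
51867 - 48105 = 3762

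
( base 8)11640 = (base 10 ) 5024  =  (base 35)43j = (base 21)B85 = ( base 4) 1032200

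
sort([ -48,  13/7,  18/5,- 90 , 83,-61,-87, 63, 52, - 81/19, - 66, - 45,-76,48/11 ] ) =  [ - 90, - 87 , - 76, - 66,-61, - 48, - 45, - 81/19, 13/7,  18/5 , 48/11, 52,  63, 83 ]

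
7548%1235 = 138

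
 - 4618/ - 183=25 + 43/183 = 25.23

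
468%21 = 6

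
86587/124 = 86587/124 = 698.28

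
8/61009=8/61009 = 0.00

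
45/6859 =45/6859 = 0.01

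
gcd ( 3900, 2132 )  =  52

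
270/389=270/389 = 0.69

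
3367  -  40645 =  - 37278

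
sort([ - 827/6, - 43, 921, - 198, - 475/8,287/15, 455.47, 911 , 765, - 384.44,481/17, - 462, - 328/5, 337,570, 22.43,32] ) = [ - 462, - 384.44 , - 198, - 827/6, - 328/5,-475/8, - 43,287/15, 22.43, 481/17, 32, 337,455.47, 570, 765, 911, 921 ]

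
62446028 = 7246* 8618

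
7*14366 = 100562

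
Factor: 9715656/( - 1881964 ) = - 2428914/470491  =  -  2^1 *3^1*7^(- 1)*67213^(- 1)*404819^1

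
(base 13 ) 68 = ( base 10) 86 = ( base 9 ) 105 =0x56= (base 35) 2g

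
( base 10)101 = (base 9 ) 122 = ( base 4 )1211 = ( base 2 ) 1100101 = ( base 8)145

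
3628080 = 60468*60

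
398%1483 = 398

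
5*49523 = 247615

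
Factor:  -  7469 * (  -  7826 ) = 2^1*7^2*11^1*13^1*43^1 * 97^1 = 58452394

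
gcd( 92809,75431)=1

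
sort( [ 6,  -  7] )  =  [ - 7, 6] 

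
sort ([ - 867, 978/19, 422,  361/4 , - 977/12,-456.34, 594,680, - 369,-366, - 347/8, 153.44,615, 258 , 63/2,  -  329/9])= [  -  867, - 456.34,  -  369 , - 366 , - 977/12,-347/8, - 329/9, 63/2, 978/19, 361/4 , 153.44,  258 , 422, 594,  615,680]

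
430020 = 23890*18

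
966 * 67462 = 65168292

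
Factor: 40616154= 2^1 * 3^4*409^1*613^1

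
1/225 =1/225  =  0.00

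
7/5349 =7/5349 = 0.00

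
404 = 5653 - 5249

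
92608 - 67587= 25021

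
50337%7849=3243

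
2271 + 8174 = 10445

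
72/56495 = 72/56495 =0.00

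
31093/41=758  +  15/41=758.37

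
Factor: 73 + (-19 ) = 2^1*3^3=54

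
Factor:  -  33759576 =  - 2^3*3^2*468883^1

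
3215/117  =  3215/117 = 27.48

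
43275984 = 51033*848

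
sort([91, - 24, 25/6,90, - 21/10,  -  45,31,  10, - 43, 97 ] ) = [ - 45 , - 43, - 24, - 21/10,25/6 , 10, 31, 90,91, 97 ]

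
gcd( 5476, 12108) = 4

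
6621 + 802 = 7423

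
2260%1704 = 556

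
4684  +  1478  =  6162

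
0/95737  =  0  =  0.00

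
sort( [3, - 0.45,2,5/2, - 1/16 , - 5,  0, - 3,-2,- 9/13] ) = [ - 5 , - 3,  -  2, - 9/13,-0.45, - 1/16, 0  ,  2,5/2, 3] 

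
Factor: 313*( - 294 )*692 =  - 2^3*3^1*7^2*173^1*313^1 =- 63679224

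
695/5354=695/5354 = 0.13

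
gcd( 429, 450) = 3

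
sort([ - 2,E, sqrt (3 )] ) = [- 2,  sqrt( 3 ),E] 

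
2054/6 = 1027/3 = 342.33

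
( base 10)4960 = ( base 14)1B44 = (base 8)11540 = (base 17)102D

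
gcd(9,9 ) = 9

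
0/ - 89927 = 0/1=- 0.00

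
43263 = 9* 4807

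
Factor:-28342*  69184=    - 1960812928 = - 2^7*23^1*37^1*47^1* 383^1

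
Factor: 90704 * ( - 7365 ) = - 668034960=- 2^4*3^1*5^1 *491^1*5669^1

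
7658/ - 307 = -25+17/307=   - 24.94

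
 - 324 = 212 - 536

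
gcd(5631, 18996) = 3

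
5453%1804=41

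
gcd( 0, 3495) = 3495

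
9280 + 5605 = 14885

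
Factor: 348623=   11^1*41^1*773^1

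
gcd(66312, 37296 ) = 72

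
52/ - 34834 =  - 1 + 17391/17417 = - 0.00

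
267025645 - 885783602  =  -618757957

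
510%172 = 166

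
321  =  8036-7715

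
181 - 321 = -140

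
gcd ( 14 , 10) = 2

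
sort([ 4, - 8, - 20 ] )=[ - 20, - 8, 4 ]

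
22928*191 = 4379248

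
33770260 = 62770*538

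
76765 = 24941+51824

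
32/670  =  16/335 = 0.05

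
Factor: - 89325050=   -  2^1*5^2*1786501^1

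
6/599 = 6/599 = 0.01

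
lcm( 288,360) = 1440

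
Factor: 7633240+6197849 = 3^1*4610363^1 = 13831089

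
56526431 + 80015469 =136541900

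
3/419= 3/419 = 0.01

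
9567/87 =3189/29=109.97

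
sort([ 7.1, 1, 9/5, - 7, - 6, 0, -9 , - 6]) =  [ - 9, - 7,  -  6, - 6,0,  1, 9/5,7.1]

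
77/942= 77/942 = 0.08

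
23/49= 23/49 = 0.47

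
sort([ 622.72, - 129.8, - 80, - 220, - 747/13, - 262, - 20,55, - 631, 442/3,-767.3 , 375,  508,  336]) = [ - 767.3 , - 631, - 262, - 220 ,  -  129.8, - 80, - 747/13,  -  20, 55, 442/3,336, 375, 508 , 622.72 ] 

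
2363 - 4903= - 2540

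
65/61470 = 13/12294 = 0.00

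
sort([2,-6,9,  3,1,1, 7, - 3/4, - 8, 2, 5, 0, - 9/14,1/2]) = [ -8, -6,-3/4 , -9/14,0,1/2,1,1,  2, 2,3, 5,7,9]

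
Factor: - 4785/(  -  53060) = 957/10612=2^( - 2 )*3^1*7^( - 1)*11^1*29^1* 379^( - 1)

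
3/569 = 3/569 = 0.01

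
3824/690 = 5 + 187/345 = 5.54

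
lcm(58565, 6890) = 117130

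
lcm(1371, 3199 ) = 9597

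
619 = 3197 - 2578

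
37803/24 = 1575+1/8 = 1575.12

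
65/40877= 65/40877 = 0.00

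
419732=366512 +53220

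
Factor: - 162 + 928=766 = 2^1*383^1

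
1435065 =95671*15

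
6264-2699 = 3565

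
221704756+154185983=375890739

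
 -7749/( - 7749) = 1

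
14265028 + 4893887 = 19158915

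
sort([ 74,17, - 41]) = [ - 41,17, 74]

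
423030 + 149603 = 572633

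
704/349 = 2 + 6/349 = 2.02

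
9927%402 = 279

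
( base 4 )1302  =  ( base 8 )162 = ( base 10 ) 114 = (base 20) 5e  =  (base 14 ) 82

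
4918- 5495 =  - 577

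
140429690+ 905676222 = 1046105912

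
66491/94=707 + 33/94 = 707.35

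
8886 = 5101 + 3785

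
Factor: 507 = 3^1*13^2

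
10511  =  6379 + 4132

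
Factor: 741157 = 41^1*18077^1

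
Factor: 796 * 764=2^4 * 191^1*199^1 = 608144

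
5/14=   5/14 = 0.36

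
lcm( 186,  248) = 744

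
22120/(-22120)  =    -  1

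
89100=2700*33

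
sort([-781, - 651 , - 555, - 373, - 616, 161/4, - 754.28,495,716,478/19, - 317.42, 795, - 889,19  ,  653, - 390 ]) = [ - 889,- 781, - 754.28,  -  651, - 616,-555, - 390, - 373, - 317.42, 19,478/19,161/4 , 495,  653,716, 795] 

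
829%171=145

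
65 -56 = 9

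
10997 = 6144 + 4853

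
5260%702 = 346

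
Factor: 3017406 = 2^1*3^1  *  7^1*71843^1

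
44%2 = 0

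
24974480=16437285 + 8537195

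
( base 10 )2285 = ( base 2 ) 100011101101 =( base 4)203231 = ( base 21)53H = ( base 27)33H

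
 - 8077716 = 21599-8099315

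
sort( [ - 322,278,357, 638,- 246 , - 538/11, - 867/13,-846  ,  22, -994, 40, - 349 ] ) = [ - 994, -846, - 349, - 322, -246, - 867/13, - 538/11, 22, 40,278, 357, 638]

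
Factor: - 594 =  - 2^1*3^3*11^1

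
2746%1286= 174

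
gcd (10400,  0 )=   10400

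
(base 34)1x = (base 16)43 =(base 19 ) 3a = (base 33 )21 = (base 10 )67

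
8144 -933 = 7211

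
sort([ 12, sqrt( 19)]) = [sqrt(19), 12] 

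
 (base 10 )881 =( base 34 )pv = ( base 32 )RH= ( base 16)371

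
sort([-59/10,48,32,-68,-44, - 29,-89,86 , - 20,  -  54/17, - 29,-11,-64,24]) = [ - 89,  -  68, - 64, - 44, - 29, - 29,-20, - 11,-59/10,-54/17,  24, 32, 48,86 ]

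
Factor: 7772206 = 2^1 * 13^1*23^1*41^1*317^1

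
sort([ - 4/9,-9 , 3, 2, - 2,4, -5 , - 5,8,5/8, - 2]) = [ - 9, - 5,-5, -2, - 2, - 4/9,  5/8, 2,  3,4, 8]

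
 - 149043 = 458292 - 607335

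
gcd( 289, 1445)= 289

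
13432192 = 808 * 16624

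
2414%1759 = 655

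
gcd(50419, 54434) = 1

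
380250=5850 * 65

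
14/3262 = 1/233 =0.00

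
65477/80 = 818 +37/80 = 818.46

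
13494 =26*519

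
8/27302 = 4/13651  =  0.00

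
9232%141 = 67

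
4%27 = 4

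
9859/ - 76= -130 + 21/76 = - 129.72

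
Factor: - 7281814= - 2^1*17^1*61^1* 3511^1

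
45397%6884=4093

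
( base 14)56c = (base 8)2064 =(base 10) 1076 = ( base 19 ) 2IC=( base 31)13m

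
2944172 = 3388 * 869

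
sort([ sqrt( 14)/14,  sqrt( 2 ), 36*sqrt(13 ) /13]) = [ sqrt( 14 )/14, sqrt( 2 ) , 36*sqrt( 13 )/13 ]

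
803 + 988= 1791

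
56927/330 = 56927/330 = 172.51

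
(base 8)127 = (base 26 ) 39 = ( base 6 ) 223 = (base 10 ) 87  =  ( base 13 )69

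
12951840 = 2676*4840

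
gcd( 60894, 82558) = 2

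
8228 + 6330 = 14558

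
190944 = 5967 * 32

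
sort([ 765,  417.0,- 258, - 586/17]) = [ - 258, - 586/17,417.0,  765 ] 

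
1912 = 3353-1441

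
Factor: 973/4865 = 5^( - 1)  =  1/5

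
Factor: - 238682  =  -2^1*131^1*911^1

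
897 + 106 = 1003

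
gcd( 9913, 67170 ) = 1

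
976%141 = 130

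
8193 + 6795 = 14988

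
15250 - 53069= - 37819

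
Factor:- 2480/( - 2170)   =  8/7 = 2^3 * 7^( - 1)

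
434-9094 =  - 8660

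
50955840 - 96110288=-45154448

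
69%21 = 6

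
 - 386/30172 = -193/15086 = -0.01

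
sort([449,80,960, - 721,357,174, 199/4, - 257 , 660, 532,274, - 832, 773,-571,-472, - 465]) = [ - 832, - 721  ,-571, - 472,  -  465, - 257, 199/4, 80, 174, 274 , 357,  449, 532, 660, 773, 960 ]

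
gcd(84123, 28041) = 28041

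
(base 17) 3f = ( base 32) 22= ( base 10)66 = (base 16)42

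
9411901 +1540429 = 10952330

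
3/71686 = 3/71686 = 0.00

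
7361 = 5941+1420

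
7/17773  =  1/2539 = 0.00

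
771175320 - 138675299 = 632500021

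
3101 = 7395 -4294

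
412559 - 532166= - 119607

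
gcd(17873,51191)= 1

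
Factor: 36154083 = 3^1 * 7^1* 1039^1*1657^1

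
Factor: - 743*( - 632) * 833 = 391156808 = 2^3*7^2*17^1 * 79^1*743^1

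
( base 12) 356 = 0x1f2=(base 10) 498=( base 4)13302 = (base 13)2c4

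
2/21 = 2/21 = 0.10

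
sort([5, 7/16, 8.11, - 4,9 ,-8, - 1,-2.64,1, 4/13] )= [ - 8, - 4, - 2.64, - 1, 4/13, 7/16,1 , 5, 8.11, 9 ]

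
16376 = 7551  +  8825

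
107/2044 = 107/2044 = 0.05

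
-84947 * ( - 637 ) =54111239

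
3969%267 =231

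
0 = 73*0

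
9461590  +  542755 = 10004345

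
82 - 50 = 32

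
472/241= 1  +  231/241 = 1.96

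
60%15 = 0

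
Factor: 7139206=2^1*47^1*53^1*1433^1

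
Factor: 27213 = 3^1*47^1*193^1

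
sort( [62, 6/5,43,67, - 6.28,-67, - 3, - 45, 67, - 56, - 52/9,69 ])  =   [  -  67, - 56, - 45, - 6.28, - 52/9, - 3,6/5,  43,62,67, 67, 69 ] 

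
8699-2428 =6271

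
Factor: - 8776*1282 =-11250832  =  -  2^4* 641^1*1097^1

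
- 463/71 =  - 7 + 34/71 = -6.52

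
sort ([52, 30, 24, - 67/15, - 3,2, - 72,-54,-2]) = [ - 72 , - 54, -67/15,- 3, - 2 , 2, 24, 30,52] 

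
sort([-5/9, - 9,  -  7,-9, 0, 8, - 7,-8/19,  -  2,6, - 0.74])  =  [ - 9, - 9, - 7,-7, - 2, - 0.74, - 5/9, - 8/19, 0,6, 8]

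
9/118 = 9/118  =  0.08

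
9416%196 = 8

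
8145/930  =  8+ 47/62 = 8.76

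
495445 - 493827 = 1618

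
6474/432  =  1079/72=14.99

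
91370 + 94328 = 185698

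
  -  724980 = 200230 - 925210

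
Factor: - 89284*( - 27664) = 2^6 * 7^1 * 13^2 * 17^1  *19^1 * 101^1 = 2469952576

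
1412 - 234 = 1178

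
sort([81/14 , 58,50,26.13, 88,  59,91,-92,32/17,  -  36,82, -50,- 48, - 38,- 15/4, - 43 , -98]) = [ - 98, - 92, - 50,-48,-43, -38 , - 36, - 15/4, 32/17,  81/14,26.13,50,58,59, 82,88,91]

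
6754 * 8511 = 57483294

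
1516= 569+947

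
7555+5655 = 13210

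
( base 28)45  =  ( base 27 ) 49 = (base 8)165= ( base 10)117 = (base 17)6f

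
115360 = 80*1442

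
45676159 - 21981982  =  23694177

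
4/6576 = 1/1644= 0.00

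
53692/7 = 53692/7 = 7670.29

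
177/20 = 177/20 = 8.85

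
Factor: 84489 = 3^1*28163^1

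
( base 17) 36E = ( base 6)4315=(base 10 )983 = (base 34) SV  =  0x3D7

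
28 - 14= 14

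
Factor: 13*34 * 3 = 2^1*3^1 * 13^1 *17^1 =1326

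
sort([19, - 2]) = [ - 2, 19]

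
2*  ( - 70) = - 140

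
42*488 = 20496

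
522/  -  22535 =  - 522/22535 = - 0.02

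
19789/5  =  3957 + 4/5 = 3957.80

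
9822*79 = 775938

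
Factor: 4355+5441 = 9796 = 2^2*31^1 * 79^1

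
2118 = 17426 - 15308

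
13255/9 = 13255/9 = 1472.78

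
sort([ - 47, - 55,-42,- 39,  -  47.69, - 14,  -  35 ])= [ - 55,-47.69, - 47,  -  42,- 39, - 35,-14]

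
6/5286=1/881 = 0.00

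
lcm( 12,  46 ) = 276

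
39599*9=356391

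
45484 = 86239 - 40755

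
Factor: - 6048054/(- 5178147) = 2016018/1726049  =  2^1*3^2*13^( - 1)*31^(-1)*47^1*2383^1*4283^( - 1 ) 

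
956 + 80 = 1036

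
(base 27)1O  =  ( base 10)51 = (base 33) 1I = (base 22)27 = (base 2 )110011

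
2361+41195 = 43556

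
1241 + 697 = 1938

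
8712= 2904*3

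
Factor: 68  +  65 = 7^1*19^1  =  133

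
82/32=2+9/16 = 2.56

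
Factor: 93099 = 3^1*31033^1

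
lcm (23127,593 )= 23127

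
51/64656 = 17/21552 =0.00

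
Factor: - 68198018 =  - 2^1*7^1*379^1*12853^1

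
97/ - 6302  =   - 97/6302 =- 0.02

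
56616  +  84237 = 140853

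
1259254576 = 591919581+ 667334995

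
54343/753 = 54343/753 =72.17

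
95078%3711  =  2303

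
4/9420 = 1/2355 = 0.00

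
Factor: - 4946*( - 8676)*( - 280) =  - 2^6*3^2*5^1*7^1*241^1*2473^1 = - 12015218880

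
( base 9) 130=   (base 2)1101100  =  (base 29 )3L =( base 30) 3I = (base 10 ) 108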